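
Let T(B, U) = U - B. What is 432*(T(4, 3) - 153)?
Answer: -66528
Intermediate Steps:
432*(T(4, 3) - 153) = 432*((3 - 1*4) - 153) = 432*((3 - 4) - 153) = 432*(-1 - 153) = 432*(-154) = -66528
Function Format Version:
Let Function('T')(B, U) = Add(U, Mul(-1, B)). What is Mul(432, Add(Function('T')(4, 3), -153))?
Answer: -66528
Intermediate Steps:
Mul(432, Add(Function('T')(4, 3), -153)) = Mul(432, Add(Add(3, Mul(-1, 4)), -153)) = Mul(432, Add(Add(3, -4), -153)) = Mul(432, Add(-1, -153)) = Mul(432, -154) = -66528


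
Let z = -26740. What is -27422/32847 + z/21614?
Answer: -735513944/354977529 ≈ -2.0720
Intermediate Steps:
-27422/32847 + z/21614 = -27422/32847 - 26740/21614 = -27422*1/32847 - 26740*1/21614 = -27422/32847 - 13370/10807 = -735513944/354977529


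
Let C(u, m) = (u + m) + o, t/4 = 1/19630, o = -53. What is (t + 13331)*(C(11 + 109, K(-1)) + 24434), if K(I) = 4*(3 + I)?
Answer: 3206849885403/9815 ≈ 3.2673e+8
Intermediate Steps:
K(I) = 12 + 4*I
t = 2/9815 (t = 4/19630 = 4*(1/19630) = 2/9815 ≈ 0.00020377)
C(u, m) = -53 + m + u (C(u, m) = (u + m) - 53 = (m + u) - 53 = -53 + m + u)
(t + 13331)*(C(11 + 109, K(-1)) + 24434) = (2/9815 + 13331)*((-53 + (12 + 4*(-1)) + (11 + 109)) + 24434) = 130843767*((-53 + (12 - 4) + 120) + 24434)/9815 = 130843767*((-53 + 8 + 120) + 24434)/9815 = 130843767*(75 + 24434)/9815 = (130843767/9815)*24509 = 3206849885403/9815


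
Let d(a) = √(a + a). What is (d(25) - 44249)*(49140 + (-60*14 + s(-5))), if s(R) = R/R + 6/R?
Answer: -10686089251/5 + 241499*√2 ≈ -2.1369e+9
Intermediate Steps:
s(R) = 1 + 6/R
d(a) = √2*√a (d(a) = √(2*a) = √2*√a)
(d(25) - 44249)*(49140 + (-60*14 + s(-5))) = (√2*√25 - 44249)*(49140 + (-60*14 + (6 - 5)/(-5))) = (√2*5 - 44249)*(49140 + (-840 - ⅕*1)) = (5*√2 - 44249)*(49140 + (-840 - ⅕)) = (-44249 + 5*√2)*(49140 - 4201/5) = (-44249 + 5*√2)*(241499/5) = -10686089251/5 + 241499*√2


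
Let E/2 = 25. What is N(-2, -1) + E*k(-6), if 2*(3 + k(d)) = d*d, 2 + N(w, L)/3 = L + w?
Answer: 735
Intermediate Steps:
E = 50 (E = 2*25 = 50)
N(w, L) = -6 + 3*L + 3*w (N(w, L) = -6 + 3*(L + w) = -6 + (3*L + 3*w) = -6 + 3*L + 3*w)
k(d) = -3 + d²/2 (k(d) = -3 + (d*d)/2 = -3 + d²/2)
N(-2, -1) + E*k(-6) = (-6 + 3*(-1) + 3*(-2)) + 50*(-3 + (½)*(-6)²) = (-6 - 3 - 6) + 50*(-3 + (½)*36) = -15 + 50*(-3 + 18) = -15 + 50*15 = -15 + 750 = 735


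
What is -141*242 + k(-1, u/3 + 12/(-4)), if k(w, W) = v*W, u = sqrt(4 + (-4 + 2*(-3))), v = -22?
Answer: -34056 - 22*I*sqrt(6)/3 ≈ -34056.0 - 17.963*I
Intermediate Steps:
u = I*sqrt(6) (u = sqrt(4 + (-4 - 6)) = sqrt(4 - 10) = sqrt(-6) = I*sqrt(6) ≈ 2.4495*I)
k(w, W) = -22*W
-141*242 + k(-1, u/3 + 12/(-4)) = -141*242 - 22*((I*sqrt(6))/3 + 12/(-4)) = -34122 - 22*((I*sqrt(6))*(1/3) + 12*(-1/4)) = -34122 - 22*(I*sqrt(6)/3 - 3) = -34122 - 22*(-3 + I*sqrt(6)/3) = -34122 + (66 - 22*I*sqrt(6)/3) = -34056 - 22*I*sqrt(6)/3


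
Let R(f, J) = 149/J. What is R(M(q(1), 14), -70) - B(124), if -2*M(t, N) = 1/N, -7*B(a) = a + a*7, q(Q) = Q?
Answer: 9771/70 ≈ 139.59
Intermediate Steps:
B(a) = -8*a/7 (B(a) = -(a + a*7)/7 = -(a + 7*a)/7 = -8*a/7)
M(t, N) = -1/(2*N)
R(M(q(1), 14), -70) - B(124) = 149/(-70) - (-8)*124/7 = 149*(-1/70) - 1*(-992/7) = -149/70 + 992/7 = 9771/70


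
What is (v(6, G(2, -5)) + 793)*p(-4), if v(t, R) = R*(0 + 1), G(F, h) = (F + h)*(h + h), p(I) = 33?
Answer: 27159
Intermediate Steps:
G(F, h) = 2*h*(F + h) (G(F, h) = (F + h)*(2*h) = 2*h*(F + h))
v(t, R) = R (v(t, R) = R*1 = R)
(v(6, G(2, -5)) + 793)*p(-4) = (2*(-5)*(2 - 5) + 793)*33 = (2*(-5)*(-3) + 793)*33 = (30 + 793)*33 = 823*33 = 27159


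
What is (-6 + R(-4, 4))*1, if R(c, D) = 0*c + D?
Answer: -2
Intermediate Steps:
R(c, D) = D (R(c, D) = 0 + D = D)
(-6 + R(-4, 4))*1 = (-6 + 4)*1 = -2*1 = -2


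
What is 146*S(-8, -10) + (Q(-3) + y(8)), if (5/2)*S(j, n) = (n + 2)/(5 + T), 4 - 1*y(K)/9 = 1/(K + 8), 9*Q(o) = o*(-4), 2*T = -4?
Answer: -9517/80 ≈ -118.96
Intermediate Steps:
T = -2 (T = (½)*(-4) = -2)
Q(o) = -4*o/9 (Q(o) = (o*(-4))/9 = (-4*o)/9 = -4*o/9)
y(K) = 36 - 9/(8 + K) (y(K) = 36 - 9/(K + 8) = 36 - 9/(8 + K))
S(j, n) = 4/15 + 2*n/15 (S(j, n) = 2*((n + 2)/(5 - 2))/5 = 2*((2 + n)/3)/5 = 2*((2 + n)*(⅓))/5 = 2*(⅔ + n/3)/5 = 4/15 + 2*n/15)
146*S(-8, -10) + (Q(-3) + y(8)) = 146*(4/15 + (2/15)*(-10)) + (-4/9*(-3) + 9*(31 + 4*8)/(8 + 8)) = 146*(4/15 - 4/3) + (4/3 + 9*(31 + 32)/16) = 146*(-16/15) + (4/3 + 9*(1/16)*63) = -2336/15 + (4/3 + 567/16) = -2336/15 + 1765/48 = -9517/80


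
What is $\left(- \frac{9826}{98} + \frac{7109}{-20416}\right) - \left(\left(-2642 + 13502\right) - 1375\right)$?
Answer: $- \frac{9589294389}{1000384} \approx -9585.6$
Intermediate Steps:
$\left(- \frac{9826}{98} + \frac{7109}{-20416}\right) - \left(\left(-2642 + 13502\right) - 1375\right) = \left(\left(-9826\right) \frac{1}{98} + 7109 \left(- \frac{1}{20416}\right)\right) - \left(10860 - 1375\right) = \left(- \frac{4913}{49} - \frac{7109}{20416}\right) - 9485 = - \frac{100652149}{1000384} - 9485 = - \frac{9589294389}{1000384}$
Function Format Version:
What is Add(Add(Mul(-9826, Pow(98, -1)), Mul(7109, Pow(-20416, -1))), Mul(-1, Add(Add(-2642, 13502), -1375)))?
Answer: Rational(-9589294389, 1000384) ≈ -9585.6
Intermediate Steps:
Add(Add(Mul(-9826, Pow(98, -1)), Mul(7109, Pow(-20416, -1))), Mul(-1, Add(Add(-2642, 13502), -1375))) = Add(Add(Mul(-9826, Rational(1, 98)), Mul(7109, Rational(-1, 20416))), Mul(-1, Add(10860, -1375))) = Add(Add(Rational(-4913, 49), Rational(-7109, 20416)), Mul(-1, 9485)) = Add(Rational(-100652149, 1000384), -9485) = Rational(-9589294389, 1000384)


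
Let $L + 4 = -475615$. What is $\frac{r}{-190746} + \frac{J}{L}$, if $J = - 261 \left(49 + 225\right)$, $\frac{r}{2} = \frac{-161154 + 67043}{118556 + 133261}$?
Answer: $\frac{1717563798559583}{11422724041931679} \approx 0.15036$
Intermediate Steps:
$L = -475619$ ($L = -4 - 475615 = -475619$)
$r = - \frac{188222}{251817}$ ($r = 2 \frac{-161154 + 67043}{118556 + 133261} = 2 \left(- \frac{94111}{251817}\right) = - \frac{188222}{251817} \approx -0.74746$)
$J = -71514$ ($J = \left(-261\right) 274 = -71514$)
$\frac{r}{-190746} + \frac{J}{L} = - \frac{188222}{251817 \left(-190746\right)} - \frac{71514}{-475619} = \left(- \frac{188222}{251817}\right) \left(- \frac{1}{190746}\right) - - \frac{71514}{475619} = \frac{94111}{24016542741} + \frac{71514}{475619} = \frac{1717563798559583}{11422724041931679}$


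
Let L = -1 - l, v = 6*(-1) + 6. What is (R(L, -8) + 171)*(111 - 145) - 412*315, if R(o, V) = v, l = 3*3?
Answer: -135594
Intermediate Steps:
l = 9
v = 0 (v = -6 + 6 = 0)
L = -10 (L = -1 - 1*9 = -1 - 9 = -10)
R(o, V) = 0
(R(L, -8) + 171)*(111 - 145) - 412*315 = (0 + 171)*(111 - 145) - 412*315 = 171*(-34) - 129780 = -5814 - 129780 = -135594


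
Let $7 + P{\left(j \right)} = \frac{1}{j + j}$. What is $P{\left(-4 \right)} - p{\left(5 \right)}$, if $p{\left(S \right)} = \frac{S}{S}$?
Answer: $- \frac{65}{8} \approx -8.125$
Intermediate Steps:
$P{\left(j \right)} = -7 + \frac{1}{2 j}$ ($P{\left(j \right)} = -7 + \frac{1}{j + j} = -7 + \frac{1}{2 j}$)
$p{\left(S \right)} = 1$
$P{\left(-4 \right)} - p{\left(5 \right)} = \left(-7 + \frac{1}{2 \left(-4\right)}\right) - 1 = \left(-7 + \frac{1}{2} \left(- \frac{1}{4}\right)\right) - 1 = \left(-7 - \frac{1}{8}\right) - 1 = - \frac{57}{8} - 1 = - \frac{65}{8}$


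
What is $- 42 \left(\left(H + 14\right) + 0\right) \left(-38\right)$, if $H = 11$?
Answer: $39900$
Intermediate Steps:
$- 42 \left(\left(H + 14\right) + 0\right) \left(-38\right) = - 42 \left(\left(11 + 14\right) + 0\right) \left(-38\right) = - 42 \left(25 + 0\right) \left(-38\right) = \left(-42\right) 25 \left(-38\right) = \left(-1050\right) \left(-38\right) = 39900$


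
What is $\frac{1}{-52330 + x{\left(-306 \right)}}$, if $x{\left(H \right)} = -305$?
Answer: $- \frac{1}{52635} \approx -1.8999 \cdot 10^{-5}$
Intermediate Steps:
$\frac{1}{-52330 + x{\left(-306 \right)}} = \frac{1}{-52330 - 305} = \frac{1}{-52635} = - \frac{1}{52635}$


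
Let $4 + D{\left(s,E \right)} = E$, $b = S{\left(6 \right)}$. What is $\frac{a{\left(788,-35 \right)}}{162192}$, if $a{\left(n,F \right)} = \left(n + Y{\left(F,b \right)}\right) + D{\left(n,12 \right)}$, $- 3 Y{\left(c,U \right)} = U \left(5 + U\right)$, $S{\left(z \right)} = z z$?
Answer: $\frac{19}{10137} \approx 0.0018743$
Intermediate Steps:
$S{\left(z \right)} = z^{2}$
$b = 36$ ($b = 6^{2} = 36$)
$D{\left(s,E \right)} = -4 + E$
$Y{\left(c,U \right)} = - \frac{U \left(5 + U\right)}{3}$
$a{\left(n,F \right)} = -484 + n$ ($a{\left(n,F \right)} = \left(n - 12 \left(5 + 36\right)\right) + \left(-4 + 12\right) = \left(n - 12 \cdot 41\right) + 8 = \left(n - 492\right) + 8 = \left(-492 + n\right) + 8 = -484 + n$)
$\frac{a{\left(788,-35 \right)}}{162192} = \frac{-484 + 788}{162192} = 304 \cdot \frac{1}{162192} = \frac{19}{10137}$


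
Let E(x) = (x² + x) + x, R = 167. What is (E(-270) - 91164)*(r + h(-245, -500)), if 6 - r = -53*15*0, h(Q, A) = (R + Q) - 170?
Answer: 4550568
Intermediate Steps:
h(Q, A) = -3 + Q (h(Q, A) = (167 + Q) - 170 = -3 + Q)
E(x) = x² + 2*x (E(x) = (x + x²) + x = x² + 2*x)
r = 6 (r = 6 - (-53*15)*0 = 6 - (-795)*0 = 6 - 1*0 = 6 + 0 = 6)
(E(-270) - 91164)*(r + h(-245, -500)) = (-270*(2 - 270) - 91164)*(6 + (-3 - 245)) = (-270*(-268) - 91164)*(6 - 248) = (72360 - 91164)*(-242) = -18804*(-242) = 4550568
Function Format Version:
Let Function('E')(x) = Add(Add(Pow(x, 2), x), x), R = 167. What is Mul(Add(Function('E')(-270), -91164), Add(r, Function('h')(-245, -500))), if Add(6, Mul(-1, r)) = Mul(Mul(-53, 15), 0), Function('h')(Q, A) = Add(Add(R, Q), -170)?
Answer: 4550568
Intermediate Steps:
Function('h')(Q, A) = Add(-3, Q) (Function('h')(Q, A) = Add(Add(167, Q), -170) = Add(-3, Q))
Function('E')(x) = Add(Pow(x, 2), Mul(2, x)) (Function('E')(x) = Add(Add(x, Pow(x, 2)), x) = Add(Pow(x, 2), Mul(2, x)))
r = 6 (r = Add(6, Mul(-1, Mul(Mul(-53, 15), 0))) = Add(6, Mul(-1, Mul(-795, 0))) = Add(6, Mul(-1, 0)) = Add(6, 0) = 6)
Mul(Add(Function('E')(-270), -91164), Add(r, Function('h')(-245, -500))) = Mul(Add(Mul(-270, Add(2, -270)), -91164), Add(6, Add(-3, -245))) = Mul(Add(Mul(-270, -268), -91164), Add(6, -248)) = Mul(Add(72360, -91164), -242) = Mul(-18804, -242) = 4550568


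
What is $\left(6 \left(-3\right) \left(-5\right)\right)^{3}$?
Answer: $729000$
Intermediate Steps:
$\left(6 \left(-3\right) \left(-5\right)\right)^{3} = \left(\left(-18\right) \left(-5\right)\right)^{3} = 90^{3} = 729000$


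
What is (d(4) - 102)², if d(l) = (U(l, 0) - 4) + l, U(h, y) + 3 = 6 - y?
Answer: 9801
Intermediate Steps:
U(h, y) = 3 - y (U(h, y) = -3 + (6 - y) = 3 - y)
d(l) = -1 + l (d(l) = ((3 - 1*0) - 4) + l = ((3 + 0) - 4) + l = (3 - 4) + l = -1 + l)
(d(4) - 102)² = ((-1 + 4) - 102)² = (3 - 102)² = (-99)² = 9801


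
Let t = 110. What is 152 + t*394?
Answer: 43492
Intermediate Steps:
152 + t*394 = 152 + 110*394 = 152 + 43340 = 43492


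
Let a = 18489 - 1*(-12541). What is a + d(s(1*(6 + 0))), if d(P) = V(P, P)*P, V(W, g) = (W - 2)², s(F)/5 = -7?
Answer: -16885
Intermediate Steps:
s(F) = -35 (s(F) = 5*(-7) = -35)
V(W, g) = (-2 + W)²
d(P) = P*(-2 + P)² (d(P) = (-2 + P)²*P = P*(-2 + P)²)
a = 31030 (a = 18489 + 12541 = 31030)
a + d(s(1*(6 + 0))) = 31030 - 35*(-2 - 35)² = 31030 - 35*(-37)² = 31030 - 35*1369 = 31030 - 47915 = -16885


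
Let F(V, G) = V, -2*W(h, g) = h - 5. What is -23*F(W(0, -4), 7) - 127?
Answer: -369/2 ≈ -184.50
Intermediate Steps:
W(h, g) = 5/2 - h/2 (W(h, g) = -(h - 5)/2 = -(-5 + h)/2 = 5/2 - h/2)
-23*F(W(0, -4), 7) - 127 = -23*(5/2 - ½*0) - 127 = -23*(5/2 + 0) - 127 = -23*5/2 - 127 = -115/2 - 127 = -369/2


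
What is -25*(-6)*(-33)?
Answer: -4950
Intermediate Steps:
-25*(-6)*(-33) = 150*(-33) = -4950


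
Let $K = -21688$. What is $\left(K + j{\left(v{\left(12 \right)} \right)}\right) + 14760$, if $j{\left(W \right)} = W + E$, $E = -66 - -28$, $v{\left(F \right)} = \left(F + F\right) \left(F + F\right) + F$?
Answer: $-6378$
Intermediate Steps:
$v{\left(F \right)} = F + 4 F^{2}$ ($v{\left(F \right)} = 2 F 2 F + F = 4 F^{2} + F = F + 4 F^{2}$)
$E = -38$ ($E = -66 + 28 = -38$)
$j{\left(W \right)} = -38 + W$ ($j{\left(W \right)} = W - 38 = -38 + W$)
$\left(K + j{\left(v{\left(12 \right)} \right)}\right) + 14760 = \left(-21688 - \left(38 - 12 \left(1 + 4 \cdot 12\right)\right)\right) + 14760 = \left(-21688 - \left(38 - 12 \left(1 + 48\right)\right)\right) + 14760 = \left(-21688 + \left(-38 + 12 \cdot 49\right)\right) + 14760 = \left(-21688 + \left(-38 + 588\right)\right) + 14760 = \left(-21688 + 550\right) + 14760 = -21138 + 14760 = -6378$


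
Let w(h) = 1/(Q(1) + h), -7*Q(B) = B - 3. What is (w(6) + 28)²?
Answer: 1535121/1936 ≈ 792.93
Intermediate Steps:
Q(B) = 3/7 - B/7 (Q(B) = -(B - 3)/7 = -(-3 + B)/7 = 3/7 - B/7)
w(h) = 1/(2/7 + h) (w(h) = 1/((3/7 - ⅐*1) + h) = 1/((3/7 - ⅐) + h) = 1/(2/7 + h))
(w(6) + 28)² = (7/(2 + 7*6) + 28)² = (7/(2 + 42) + 28)² = (7/44 + 28)² = (1239/44)² = 1535121/1936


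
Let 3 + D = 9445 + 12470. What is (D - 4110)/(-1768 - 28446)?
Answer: -8901/15107 ≈ -0.58920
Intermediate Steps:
D = 21912 (D = -3 + (9445 + 12470) = -3 + 21915 = 21912)
(D - 4110)/(-1768 - 28446) = (21912 - 4110)/(-1768 - 28446) = 17802/(-30214) = 17802*(-1/30214) = -8901/15107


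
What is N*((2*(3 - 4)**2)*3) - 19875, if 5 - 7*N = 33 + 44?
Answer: -139557/7 ≈ -19937.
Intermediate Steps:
N = -72/7 (N = 5/7 - (33 + 44)/7 = 5/7 - 1/7*77 = 5/7 - 11 = -72/7 ≈ -10.286)
N*((2*(3 - 4)**2)*3) - 19875 = -72*2*(3 - 4)**2*3/7 - 19875 = -72*2*(-1)**2*3/7 - 19875 = -72*2*1*3/7 - 19875 = -144*3/7 - 19875 = -72/7*6 - 19875 = -432/7 - 19875 = -139557/7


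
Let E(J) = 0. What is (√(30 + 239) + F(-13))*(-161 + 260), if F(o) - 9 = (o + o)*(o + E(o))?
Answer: 34353 + 99*√269 ≈ 35977.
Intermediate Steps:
F(o) = 9 + 2*o² (F(o) = 9 + (o + o)*(o + 0) = 9 + (2*o)*o = 9 + 2*o²)
(√(30 + 239) + F(-13))*(-161 + 260) = (√(30 + 239) + (9 + 2*(-13)²))*(-161 + 260) = (√269 + (9 + 2*169))*99 = (√269 + (9 + 338))*99 = (√269 + 347)*99 = (347 + √269)*99 = 34353 + 99*√269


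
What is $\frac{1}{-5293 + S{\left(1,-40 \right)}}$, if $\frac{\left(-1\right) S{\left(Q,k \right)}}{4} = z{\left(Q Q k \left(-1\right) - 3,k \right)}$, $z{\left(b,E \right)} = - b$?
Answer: $- \frac{1}{5145} \approx -0.00019436$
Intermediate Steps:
$S{\left(Q,k \right)} = -12 - 4 k Q^{2}$ ($S{\left(Q,k \right)} = - 4 \left(- (Q Q k \left(-1\right) - 3)\right) = - 4 \left(- (Q^{2} k \left(-1\right) - 3)\right) = - 4 \left(- (k Q^{2} \left(-1\right) - 3)\right) = - 4 \left(- (- k Q^{2} - 3)\right) = - 4 \left(- (-3 - k Q^{2})\right) = - 4 \left(3 + k Q^{2}\right) = -12 - 4 k Q^{2}$)
$\frac{1}{-5293 + S{\left(1,-40 \right)}} = \frac{1}{-5293 - \left(12 - 160 \cdot 1^{2}\right)} = \frac{1}{-5293 - \left(12 - 160\right)} = \frac{1}{-5293 + \left(-12 + 160\right)} = \frac{1}{-5293 + 148} = \frac{1}{-5145} = - \frac{1}{5145}$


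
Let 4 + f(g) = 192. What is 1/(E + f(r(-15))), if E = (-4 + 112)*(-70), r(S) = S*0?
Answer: -1/7372 ≈ -0.00013565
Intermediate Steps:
r(S) = 0
f(g) = 188 (f(g) = -4 + 192 = 188)
E = -7560 (E = 108*(-70) = -7560)
1/(E + f(r(-15))) = 1/(-7560 + 188) = 1/(-7372) = -1/7372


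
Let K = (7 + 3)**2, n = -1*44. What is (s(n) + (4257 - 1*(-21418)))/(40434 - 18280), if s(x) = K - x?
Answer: 25819/22154 ≈ 1.1654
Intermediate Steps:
n = -44
K = 100 (K = 10**2 = 100)
s(x) = 100 - x
(s(n) + (4257 - 1*(-21418)))/(40434 - 18280) = ((100 - 1*(-44)) + (4257 - 1*(-21418)))/(40434 - 18280) = ((100 + 44) + (4257 + 21418))/22154 = (144 + 25675)*(1/22154) = 25819*(1/22154) = 25819/22154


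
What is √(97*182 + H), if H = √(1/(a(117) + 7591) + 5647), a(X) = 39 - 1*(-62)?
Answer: √(261132954264 + 19230*√3341152887)/3846 ≈ 133.15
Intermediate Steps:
a(X) = 101 (a(X) = 39 + 62 = 101)
H = 5*√3341152887/3846 (H = √(1/(101 + 7591) + 5647) = √(1/7692 + 5647) = √(43436725/7692) = 5*√3341152887/3846 ≈ 75.146)
√(97*182 + H) = √(97*182 + 5*√3341152887/3846) = √(17654 + 5*√3341152887/3846)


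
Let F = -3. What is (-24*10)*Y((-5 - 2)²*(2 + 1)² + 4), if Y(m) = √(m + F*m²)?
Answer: -240*I*√593630 ≈ -1.8491e+5*I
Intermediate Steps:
Y(m) = √(m - 3*m²)
(-24*10)*Y((-5 - 2)²*(2 + 1)² + 4) = (-24*10)*√(((-5 - 2)²*(2 + 1)² + 4)*(1 - 3*((-5 - 2)²*(2 + 1)² + 4))) = -240*√(1 - 3*((-7)²*3² + 4))*√((-7)²*3² + 4) = -240*√(1 - 3*(49*9 + 4))*√(49*9 + 4) = -240*√(1 - 3*(441 + 4))*√(441 + 4) = -240*√445*√(1 - 3*445) = -240*√445*√(1 - 1335) = -240*I*√593630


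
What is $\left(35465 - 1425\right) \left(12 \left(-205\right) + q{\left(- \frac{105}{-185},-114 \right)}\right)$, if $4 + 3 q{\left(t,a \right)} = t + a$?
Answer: $- \frac{255212600}{3} \approx -8.5071 \cdot 10^{7}$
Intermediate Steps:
$q{\left(t,a \right)} = - \frac{4}{3} + \frac{a}{3} + \frac{t}{3}$ ($q{\left(t,a \right)} = - \frac{4}{3} + \frac{t + a}{3} = - \frac{4}{3} + \frac{a + t}{3} = - \frac{4}{3} + \left(\frac{a}{3} + \frac{t}{3}\right) = - \frac{4}{3} + \frac{a}{3} + \frac{t}{3}$)
$\left(35465 - 1425\right) \left(12 \left(-205\right) + q{\left(- \frac{105}{-185},-114 \right)}\right) = \left(35465 - 1425\right) \left(12 \left(-205\right) + \left(- \frac{4}{3} + \frac{1}{3} \left(-114\right) + \frac{\left(-105\right) \frac{1}{-185}}{3}\right)\right) = 34040 \left(-2460 - \left(\frac{118}{3} - \left(-35\right) \left(- \frac{1}{185}\right)\right)\right) = 34040 \left(-2460 - \frac{4345}{111}\right) = 34040 \left(- \frac{277405}{111}\right) = - \frac{255212600}{3}$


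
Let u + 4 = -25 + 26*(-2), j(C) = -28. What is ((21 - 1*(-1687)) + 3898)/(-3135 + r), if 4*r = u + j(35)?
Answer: -22424/12649 ≈ -1.7728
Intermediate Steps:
u = -81 (u = -4 + (-25 + 26*(-2)) = -4 + (-25 - 52) = -4 - 77 = -81)
r = -109/4 (r = (-81 - 28)/4 = (¼)*(-109) = -109/4 ≈ -27.250)
((21 - 1*(-1687)) + 3898)/(-3135 + r) = ((21 - 1*(-1687)) + 3898)/(-3135 - 109/4) = ((21 + 1687) + 3898)/(-12649/4) = (1708 + 3898)*(-4/12649) = 5606*(-4/12649) = -22424/12649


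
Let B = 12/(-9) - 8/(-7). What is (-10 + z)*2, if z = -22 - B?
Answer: -1336/21 ≈ -63.619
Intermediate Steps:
B = -4/21 (B = 12*(-1/9) - 8*(-1/7) = -4/3 + 8/7 = -4/21 ≈ -0.19048)
z = -458/21 (z = -22 - 1*(-4/21) = -22 + 4/21 = -458/21 ≈ -21.810)
(-10 + z)*2 = (-10 - 458/21)*2 = -668/21*2 = -1336/21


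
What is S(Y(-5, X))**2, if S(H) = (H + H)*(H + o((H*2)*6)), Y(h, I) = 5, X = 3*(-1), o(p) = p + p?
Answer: 1562500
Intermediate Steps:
o(p) = 2*p
X = -3
S(H) = 50*H**2 (S(H) = (H + H)*(H + 2*((H*2)*6)) = (2*H)*(H + 2*((2*H)*6)) = (2*H)*(H + 2*(12*H)) = (2*H)*(H + 24*H) = (2*H)*(25*H) = 50*H**2)
S(Y(-5, X))**2 = (50*5**2)**2 = (50*25)**2 = 1250**2 = 1562500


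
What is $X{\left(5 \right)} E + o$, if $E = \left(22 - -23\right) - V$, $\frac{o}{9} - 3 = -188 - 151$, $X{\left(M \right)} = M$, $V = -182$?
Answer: $-1889$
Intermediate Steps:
$o = -3024$ ($o = 27 + 9 \left(-188 - 151\right) = 27 + 9 \left(-339\right) = 27 - 3051 = -3024$)
$E = 227$ ($E = \left(22 - -23\right) - -182 = \left(22 + 23\right) + 182 = 45 + 182 = 227$)
$X{\left(5 \right)} E + o = 5 \cdot 227 - 3024 = 1135 - 3024 = -1889$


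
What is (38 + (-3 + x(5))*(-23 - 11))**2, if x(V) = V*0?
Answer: 19600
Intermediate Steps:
x(V) = 0
(38 + (-3 + x(5))*(-23 - 11))**2 = (38 + (-3 + 0)*(-23 - 11))**2 = (38 - 3*(-34))**2 = (38 + 102)**2 = 140**2 = 19600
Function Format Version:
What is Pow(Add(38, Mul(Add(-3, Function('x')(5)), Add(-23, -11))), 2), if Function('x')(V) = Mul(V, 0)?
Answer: 19600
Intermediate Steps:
Function('x')(V) = 0
Pow(Add(38, Mul(Add(-3, Function('x')(5)), Add(-23, -11))), 2) = Pow(Add(38, Mul(Add(-3, 0), Add(-23, -11))), 2) = Pow(Add(38, Mul(-3, -34)), 2) = Pow(Add(38, 102), 2) = Pow(140, 2) = 19600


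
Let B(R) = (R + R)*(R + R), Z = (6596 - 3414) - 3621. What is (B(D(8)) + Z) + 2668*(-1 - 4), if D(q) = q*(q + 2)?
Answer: 11821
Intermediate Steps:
Z = -439 (Z = 3182 - 3621 = -439)
D(q) = q*(2 + q)
B(R) = 4*R² (B(R) = (2*R)*(2*R) = 4*R²)
(B(D(8)) + Z) + 2668*(-1 - 4) = (4*(8*(2 + 8))² - 439) + 2668*(-1 - 4) = (4*(8*10)² - 439) + 2668*(-5) = (4*80² - 439) - 13340 = (4*6400 - 439) - 13340 = (25600 - 439) - 13340 = 25161 - 13340 = 11821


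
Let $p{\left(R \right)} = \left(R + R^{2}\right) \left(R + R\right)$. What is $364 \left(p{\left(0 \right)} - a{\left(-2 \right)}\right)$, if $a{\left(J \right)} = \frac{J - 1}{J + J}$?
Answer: $-273$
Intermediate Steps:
$p{\left(R \right)} = 2 R \left(R + R^{2}\right)$ ($p{\left(R \right)} = \left(R + R^{2}\right) 2 R = 2 R \left(R + R^{2}\right)$)
$a{\left(J \right)} = \frac{-1 + J}{2 J}$
$364 \left(p{\left(0 \right)} - a{\left(-2 \right)}\right) = 364 \left(2 \cdot 0^{2} \left(1 + 0\right) - \frac{-1 - 2}{2 \left(-2\right)}\right) = 364 \left(2 \cdot 0 \cdot 1 - \frac{1}{2} \left(- \frac{1}{2}\right) \left(-3\right)\right) = 364 \left(0 - \frac{3}{4}\right) = 364 \left(- \frac{3}{4}\right) = -273$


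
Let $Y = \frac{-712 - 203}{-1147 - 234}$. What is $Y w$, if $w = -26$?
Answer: $- \frac{23790}{1381} \approx -17.227$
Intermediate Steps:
$Y = \frac{915}{1381}$ ($Y = - \frac{915}{-1381} = \left(-915\right) \left(- \frac{1}{1381}\right) = \frac{915}{1381} \approx 0.66256$)
$Y w = \frac{915}{1381} \left(-26\right) = - \frac{23790}{1381}$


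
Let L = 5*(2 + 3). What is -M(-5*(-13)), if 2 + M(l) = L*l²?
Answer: -105623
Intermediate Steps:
L = 25 (L = 5*5 = 25)
M(l) = -2 + 25*l²
-M(-5*(-13)) = -(-2 + 25*(-5*(-13))²) = -(-2 + 25*65²) = -(-2 + 25*4225) = -(-2 + 105625) = -1*105623 = -105623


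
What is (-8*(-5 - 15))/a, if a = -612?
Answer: -40/153 ≈ -0.26144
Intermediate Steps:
(-8*(-5 - 15))/a = -8*(-5 - 15)/(-612) = -8*(-20)*(-1/612) = 160*(-1/612) = -40/153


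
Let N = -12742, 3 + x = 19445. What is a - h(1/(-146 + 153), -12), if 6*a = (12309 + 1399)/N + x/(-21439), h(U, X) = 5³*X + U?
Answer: 62335656265/41570221 ≈ 1499.5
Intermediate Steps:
x = 19442 (x = -3 + 19445 = 19442)
h(U, X) = U + 125*X (h(U, X) = 125*X + U = U + 125*X)
a = -1962376/5938603 (a = ((12309 + 1399)/(-12742) + 19442/(-21439))/6 = (13708*(-1/12742) + 19442*(-1/21439))/6 = (-298/277 - 19442/21439)/6 = (⅙)*(-11774256/5938603) = -1962376/5938603 ≈ -0.33044)
a - h(1/(-146 + 153), -12) = -1962376/5938603 - (1/(-146 + 153) + 125*(-12)) = -1962376/5938603 - (1/7 - 1500) = -1962376/5938603 - (⅐ - 1500) = -1962376/5938603 - 1*(-10499/7) = -1962376/5938603 + 10499/7 = 62335656265/41570221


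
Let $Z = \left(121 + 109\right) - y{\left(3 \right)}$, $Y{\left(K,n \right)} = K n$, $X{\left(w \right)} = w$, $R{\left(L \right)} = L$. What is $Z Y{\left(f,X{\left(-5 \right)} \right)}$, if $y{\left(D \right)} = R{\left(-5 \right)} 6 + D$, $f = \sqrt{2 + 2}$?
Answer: $-2570$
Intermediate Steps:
$f = 2$ ($f = \sqrt{4} = 2$)
$y{\left(D \right)} = -30 + D$ ($y{\left(D \right)} = \left(-5\right) 6 + D = -30 + D$)
$Z = 257$ ($Z = \left(121 + 109\right) - \left(-30 + 3\right) = 230 - -27 = 230 + 27 = 257$)
$Z Y{\left(f,X{\left(-5 \right)} \right)} = 257 \cdot 2 \left(-5\right) = 257 \left(-10\right) = -2570$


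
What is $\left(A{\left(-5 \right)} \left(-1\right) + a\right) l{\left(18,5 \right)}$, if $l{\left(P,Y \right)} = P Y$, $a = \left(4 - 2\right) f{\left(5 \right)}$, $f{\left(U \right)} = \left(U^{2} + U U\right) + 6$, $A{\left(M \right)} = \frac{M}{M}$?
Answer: $9990$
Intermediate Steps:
$A{\left(M \right)} = 1$
$f{\left(U \right)} = 6 + 2 U^{2}$ ($f{\left(U \right)} = \left(U^{2} + U^{2}\right) + 6 = 2 U^{2} + 6 = 6 + 2 U^{2}$)
$a = 112$ ($a = \left(4 - 2\right) \left(6 + 2 \cdot 5^{2}\right) = 2 \left(6 + 2 \cdot 25\right) = 2 \left(6 + 50\right) = 2 \cdot 56 = 112$)
$\left(A{\left(-5 \right)} \left(-1\right) + a\right) l{\left(18,5 \right)} = \left(1 \left(-1\right) + 112\right) 18 \cdot 5 = \left(-1 + 112\right) 90 = 111 \cdot 90 = 9990$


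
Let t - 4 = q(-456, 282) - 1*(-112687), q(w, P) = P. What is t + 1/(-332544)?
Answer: 37568493311/332544 ≈ 1.1297e+5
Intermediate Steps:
t = 112973 (t = 4 + (282 - 1*(-112687)) = 4 + (282 + 112687) = 4 + 112969 = 112973)
t + 1/(-332544) = 112973 + 1/(-332544) = 112973 - 1/332544 = 37568493311/332544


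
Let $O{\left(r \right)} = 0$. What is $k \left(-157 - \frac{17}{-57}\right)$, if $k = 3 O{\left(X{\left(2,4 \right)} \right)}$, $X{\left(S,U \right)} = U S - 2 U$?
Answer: $0$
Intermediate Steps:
$X{\left(S,U \right)} = - 2 U + S U$ ($X{\left(S,U \right)} = S U - 2 U = - 2 U + S U$)
$k = 0$ ($k = 3 \cdot 0 = 0$)
$k \left(-157 - \frac{17}{-57}\right) = 0 \left(-157 - \frac{17}{-57}\right) = 0 \left(-157 - - \frac{17}{57}\right) = 0 \left(-157 + \frac{17}{57}\right) = 0 \left(- \frac{8932}{57}\right) = 0$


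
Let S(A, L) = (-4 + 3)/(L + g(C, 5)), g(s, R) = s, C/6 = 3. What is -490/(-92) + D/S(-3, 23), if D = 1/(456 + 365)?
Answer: 199259/37766 ≈ 5.2761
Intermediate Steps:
C = 18 (C = 6*3 = 18)
S(A, L) = -1/(18 + L) (S(A, L) = (-4 + 3)/(L + 18) = -1/(18 + L))
D = 1/821 ≈ 0.0012180
-490/(-92) + D/S(-3, 23) = -490/(-92) + 1/(821*((-1/(18 + 23)))) = -490*(-1/92) + 1/(821*((-1/41))) = 245/46 + 1/(821*((-1*1/41))) = 245/46 + 1/(821*(-1/41)) = 245/46 + (1/821)*(-41) = 245/46 - 41/821 = 199259/37766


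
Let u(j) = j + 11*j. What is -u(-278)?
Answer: 3336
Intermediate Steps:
u(j) = 12*j
-u(-278) = -12*(-278) = -1*(-3336) = 3336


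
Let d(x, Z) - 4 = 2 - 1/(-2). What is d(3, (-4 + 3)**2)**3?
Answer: 2197/8 ≈ 274.63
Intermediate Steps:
d(x, Z) = 13/2 (d(x, Z) = 4 + (2 - 1/(-2)) = 4 + (2 - 1*(-1/2)) = 4 + (2 + 1/2) = 4 + 5/2 = 13/2)
d(3, (-4 + 3)**2)**3 = (13/2)**3 = 2197/8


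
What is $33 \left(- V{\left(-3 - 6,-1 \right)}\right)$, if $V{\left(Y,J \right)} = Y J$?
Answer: $-297$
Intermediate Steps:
$V{\left(Y,J \right)} = J Y$
$33 \left(- V{\left(-3 - 6,-1 \right)}\right) = 33 \left(- \left(-1\right) \left(-3 - 6\right)\right) = 33 \left(- \left(-1\right) \left(-9\right)\right) = 33 \left(\left(-1\right) 9\right) = 33 \left(-9\right) = -297$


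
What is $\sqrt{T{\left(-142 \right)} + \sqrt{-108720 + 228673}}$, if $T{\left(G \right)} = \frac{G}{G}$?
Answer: $\sqrt{1 + \sqrt{119953}} \approx 18.637$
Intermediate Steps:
$T{\left(G \right)} = 1$
$\sqrt{T{\left(-142 \right)} + \sqrt{-108720 + 228673}} = \sqrt{1 + \sqrt{-108720 + 228673}} = \sqrt{1 + \sqrt{119953}}$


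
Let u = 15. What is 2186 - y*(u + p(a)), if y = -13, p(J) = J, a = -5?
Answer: 2316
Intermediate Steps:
2186 - y*(u + p(a)) = 2186 - (-13)*(15 - 5) = 2186 - (-13)*10 = 2186 - 1*(-130) = 2186 + 130 = 2316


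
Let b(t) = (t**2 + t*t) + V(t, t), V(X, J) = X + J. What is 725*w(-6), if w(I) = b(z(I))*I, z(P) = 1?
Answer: -17400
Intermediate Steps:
V(X, J) = J + X
b(t) = 2*t + 2*t**2 (b(t) = (t**2 + t*t) + (t + t) = (t**2 + t**2) + 2*t = 2*t**2 + 2*t = 2*t + 2*t**2)
w(I) = 4*I (w(I) = (2*1*(1 + 1))*I = (2*1*2)*I = 4*I)
725*w(-6) = 725*(4*(-6)) = 725*(-24) = -17400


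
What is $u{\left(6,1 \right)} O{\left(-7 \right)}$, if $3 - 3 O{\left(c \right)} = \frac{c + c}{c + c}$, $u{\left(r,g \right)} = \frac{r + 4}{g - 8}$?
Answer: $- \frac{20}{21} \approx -0.95238$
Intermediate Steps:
$u{\left(r,g \right)} = \frac{4 + r}{-8 + g}$
$O{\left(c \right)} = \frac{2}{3}$ ($O{\left(c \right)} = 1 - \frac{\left(c + c\right) \frac{1}{c + c}}{3} = 1 - \frac{2 c \frac{1}{2 c}}{3} = 1 - \frac{1}{3} = \frac{2}{3}$)
$u{\left(6,1 \right)} O{\left(-7 \right)} = \frac{4 + 6}{-8 + 1} \cdot \frac{2}{3} = \frac{1}{-7} \cdot 10 \cdot \frac{2}{3} = \left(- \frac{1}{7}\right) 10 \cdot \frac{2}{3} = \left(- \frac{10}{7}\right) \frac{2}{3} = - \frac{20}{21}$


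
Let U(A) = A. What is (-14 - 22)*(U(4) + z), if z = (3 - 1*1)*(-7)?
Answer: 360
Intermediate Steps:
z = -14 (z = (3 - 1)*(-7) = 2*(-7) = -14)
(-14 - 22)*(U(4) + z) = (-14 - 22)*(4 - 14) = -36*(-10) = 360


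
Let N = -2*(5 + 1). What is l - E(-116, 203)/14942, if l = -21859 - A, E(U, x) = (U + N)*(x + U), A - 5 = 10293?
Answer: -240239379/7471 ≈ -32156.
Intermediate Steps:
A = 10298 (A = 5 + 10293 = 10298)
N = -12 (N = -2*6 = -12)
E(U, x) = (-12 + U)*(U + x) (E(U, x) = (U - 12)*(x + U) = (-12 + U)*(U + x))
l = -32157 (l = -21859 - 1*10298 = -21859 - 10298 = -32157)
l - E(-116, 203)/14942 = -32157 - ((-116)² - 12*(-116) - 12*203 - 116*203)/14942 = -32157 - (13456 + 1392 - 2436 - 23548)/14942 = -32157 - (-11136)/14942 = -32157 - 1*(-5568/7471) = -32157 + 5568/7471 = -240239379/7471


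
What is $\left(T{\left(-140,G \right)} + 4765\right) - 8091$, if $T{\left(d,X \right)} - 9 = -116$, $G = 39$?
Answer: $-3433$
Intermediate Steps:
$T{\left(d,X \right)} = -107$ ($T{\left(d,X \right)} = 9 - 116 = -107$)
$\left(T{\left(-140,G \right)} + 4765\right) - 8091 = \left(-107 + 4765\right) - 8091 = 4658 - 8091 = -3433$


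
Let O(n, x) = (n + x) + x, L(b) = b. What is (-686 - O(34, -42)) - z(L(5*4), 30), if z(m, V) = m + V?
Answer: -686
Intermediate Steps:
z(m, V) = V + m
O(n, x) = n + 2*x
(-686 - O(34, -42)) - z(L(5*4), 30) = (-686 - (34 + 2*(-42))) - (30 + 5*4) = (-686 - (34 - 84)) - (30 + 20) = (-686 - 1*(-50)) - 1*50 = (-686 + 50) - 50 = -636 - 50 = -686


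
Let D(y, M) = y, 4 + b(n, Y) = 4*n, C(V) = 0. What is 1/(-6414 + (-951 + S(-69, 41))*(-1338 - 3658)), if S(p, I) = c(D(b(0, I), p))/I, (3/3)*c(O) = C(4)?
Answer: 1/4744782 ≈ 2.1076e-7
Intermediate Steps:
b(n, Y) = -4 + 4*n
c(O) = 0
S(p, I) = 0 (S(p, I) = 0/I = 0)
1/(-6414 + (-951 + S(-69, 41))*(-1338 - 3658)) = 1/(-6414 + (-951 + 0)*(-1338 - 3658)) = 1/(-6414 - 951*(-4996)) = 1/(-6414 + 4751196) = 1/4744782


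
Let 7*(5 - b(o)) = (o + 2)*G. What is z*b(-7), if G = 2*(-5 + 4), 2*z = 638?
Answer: 7975/7 ≈ 1139.3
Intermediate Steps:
z = 319 (z = (1/2)*638 = 319)
G = -2 (G = 2*(-1) = -2)
b(o) = 39/7 + 2*o/7 (b(o) = 5 - (o + 2)*(-2)/7 = 5 - (2 + o)*(-2)/7 = 5 - (-4 - 2*o)/7 = 5 + (4/7 + 2*o/7) = 39/7 + 2*o/7)
z*b(-7) = 319*(39/7 + (2/7)*(-7)) = 319*(39/7 - 2) = 319*(25/7) = 7975/7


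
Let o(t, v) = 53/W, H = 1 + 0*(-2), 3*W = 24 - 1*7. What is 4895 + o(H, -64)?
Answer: 83374/17 ≈ 4904.4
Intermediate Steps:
W = 17/3 (W = (24 - 1*7)/3 = (24 - 7)/3 = (⅓)*17 = 17/3 ≈ 5.6667)
H = 1 (H = 1 + 0 = 1)
o(t, v) = 159/17 (o(t, v) = 53/(17/3) = 53*(3/17) = 159/17)
4895 + o(H, -64) = 4895 + 159/17 = 83374/17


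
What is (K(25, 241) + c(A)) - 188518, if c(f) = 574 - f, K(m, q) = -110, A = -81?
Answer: -187973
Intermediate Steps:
(K(25, 241) + c(A)) - 188518 = (-110 + (574 - 1*(-81))) - 188518 = (-110 + (574 + 81)) - 188518 = (-110 + 655) - 188518 = 545 - 188518 = -187973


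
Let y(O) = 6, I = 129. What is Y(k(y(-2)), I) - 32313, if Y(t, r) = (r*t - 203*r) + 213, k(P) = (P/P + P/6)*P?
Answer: -56739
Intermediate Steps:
k(P) = P*(1 + P/6) (k(P) = (1 + P*(⅙))*P = (1 + P/6)*P = P*(1 + P/6))
Y(t, r) = 213 - 203*r + r*t (Y(t, r) = (-203*r + r*t) + 213 = 213 - 203*r + r*t)
Y(k(y(-2)), I) - 32313 = (213 - 203*129 + 129*((⅙)*6*(6 + 6))) - 32313 = (213 - 26187 + 129*((⅙)*6*12)) - 32313 = (213 - 26187 + 129*12) - 32313 = (213 - 26187 + 1548) - 32313 = -24426 - 32313 = -56739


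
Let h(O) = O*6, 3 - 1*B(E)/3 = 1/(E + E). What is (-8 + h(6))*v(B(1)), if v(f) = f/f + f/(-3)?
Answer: -42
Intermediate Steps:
B(E) = 9 - 3/(2*E) (B(E) = 9 - 3/(E + E) = 9 - 3*1/(2*E) = 9 - 3/(2*E))
v(f) = 1 - f/3 (v(f) = 1 + f*(-⅓) = 1 - f/3)
h(O) = 6*O
(-8 + h(6))*v(B(1)) = (-8 + 6*6)*(1 - (9 - 3/2/1)/3) = (-8 + 36)*(1 - (9 - 3/2*1)/3) = 28*(1 - (9 - 3/2)/3) = 28*(1 - ⅓*15/2) = 28*(1 - 5/2) = 28*(-3/2) = -42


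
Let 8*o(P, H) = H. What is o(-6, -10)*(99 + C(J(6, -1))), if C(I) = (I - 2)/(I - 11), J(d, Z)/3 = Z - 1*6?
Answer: -15955/128 ≈ -124.65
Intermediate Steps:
J(d, Z) = -18 + 3*Z (J(d, Z) = 3*(Z - 1*6) = 3*(Z - 6) = 3*(-6 + Z) = -18 + 3*Z)
o(P, H) = H/8
C(I) = (-2 + I)/(-11 + I)
o(-6, -10)*(99 + C(J(6, -1))) = ((⅛)*(-10))*(99 + (-2 + (-18 + 3*(-1)))/(-11 + (-18 + 3*(-1)))) = -5*(99 + (-2 + (-18 - 3))/(-11 + (-18 - 3)))/4 = -5*(99 + (-2 - 21)/(-11 - 21))/4 = -5*(99 - 23/(-32))/4 = -5*(99 - 1/32*(-23))/4 = -5*(99 + 23/32)/4 = -5/4*3191/32 = -15955/128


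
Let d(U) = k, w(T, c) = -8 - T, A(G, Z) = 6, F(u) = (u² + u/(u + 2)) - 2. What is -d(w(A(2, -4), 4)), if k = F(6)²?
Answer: -19321/16 ≈ -1207.6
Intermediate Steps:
F(u) = -2 + u² + u/(2 + u) (F(u) = (u² + u/(2 + u)) - 2 = -2 + u² + u/(2 + u))
k = 19321/16 (k = ((-4 + 6³ - 1*6 + 2*6²)/(2 + 6))² = ((-4 + 216 - 6 + 2*36)/8)² = ((-4 + 216 - 6 + 72)/8)² = ((⅛)*278)² = (139/4)² = 19321/16 ≈ 1207.6)
d(U) = 19321/16
-d(w(A(2, -4), 4)) = -1*19321/16 = -19321/16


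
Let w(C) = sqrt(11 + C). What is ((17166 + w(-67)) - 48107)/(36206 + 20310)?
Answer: -30941/56516 + I*sqrt(14)/28258 ≈ -0.54747 + 0.00013241*I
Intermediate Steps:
((17166 + w(-67)) - 48107)/(36206 + 20310) = ((17166 + sqrt(11 - 67)) - 48107)/(36206 + 20310) = ((17166 + sqrt(-56)) - 48107)/56516 = ((17166 + 2*I*sqrt(14)) - 48107)*(1/56516) = (-30941 + 2*I*sqrt(14))*(1/56516) = -30941/56516 + I*sqrt(14)/28258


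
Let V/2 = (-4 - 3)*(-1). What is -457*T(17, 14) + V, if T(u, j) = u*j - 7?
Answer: -105553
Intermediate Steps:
T(u, j) = -7 + j*u (T(u, j) = j*u - 7 = -7 + j*u)
V = 14 (V = 2*((-4 - 3)*(-1)) = 2*(-7*(-1)) = 2*7 = 14)
-457*T(17, 14) + V = -457*(-7 + 14*17) + 14 = -457*(-7 + 238) + 14 = -457*231 + 14 = -105567 + 14 = -105553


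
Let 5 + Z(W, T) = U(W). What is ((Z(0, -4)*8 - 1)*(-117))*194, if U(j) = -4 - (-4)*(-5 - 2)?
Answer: 6741306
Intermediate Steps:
U(j) = -32 (U(j) = -4 - (-4)*(-7) = -4 - 1*28 = -4 - 28 = -32)
Z(W, T) = -37 (Z(W, T) = -5 - 32 = -37)
((Z(0, -4)*8 - 1)*(-117))*194 = ((-37*8 - 1)*(-117))*194 = ((-296 - 1)*(-117))*194 = -297*(-117)*194 = 34749*194 = 6741306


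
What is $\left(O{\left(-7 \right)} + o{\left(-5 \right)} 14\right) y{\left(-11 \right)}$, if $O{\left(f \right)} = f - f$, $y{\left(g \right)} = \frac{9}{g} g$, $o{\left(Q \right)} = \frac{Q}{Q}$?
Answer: $126$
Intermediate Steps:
$o{\left(Q \right)} = 1$
$y{\left(g \right)} = 9$
$O{\left(f \right)} = 0$
$\left(O{\left(-7 \right)} + o{\left(-5 \right)} 14\right) y{\left(-11 \right)} = \left(0 + 1 \cdot 14\right) 9 = \left(0 + 14\right) 9 = 14 \cdot 9 = 126$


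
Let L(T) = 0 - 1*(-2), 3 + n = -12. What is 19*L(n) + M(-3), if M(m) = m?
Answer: 35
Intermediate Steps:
n = -15 (n = -3 - 12 = -15)
L(T) = 2 (L(T) = 0 + 2 = 2)
19*L(n) + M(-3) = 19*2 - 3 = 38 - 3 = 35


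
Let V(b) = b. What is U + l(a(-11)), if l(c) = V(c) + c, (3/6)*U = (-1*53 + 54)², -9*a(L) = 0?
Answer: 2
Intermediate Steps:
a(L) = 0 (a(L) = -⅑*0 = 0)
U = 2 (U = 2*(-1*53 + 54)² = 2*(-53 + 54)² = 2*1² = 2*1 = 2)
l(c) = 2*c (l(c) = c + c = 2*c)
U + l(a(-11)) = 2 + 2*0 = 2 + 0 = 2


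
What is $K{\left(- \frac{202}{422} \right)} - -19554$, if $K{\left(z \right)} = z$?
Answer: $\frac{4125793}{211} \approx 19554.0$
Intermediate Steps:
$K{\left(- \frac{202}{422} \right)} - -19554 = - \frac{202}{422} - -19554 = \left(-202\right) \frac{1}{422} + 19554 = - \frac{101}{211} + 19554 = \frac{4125793}{211}$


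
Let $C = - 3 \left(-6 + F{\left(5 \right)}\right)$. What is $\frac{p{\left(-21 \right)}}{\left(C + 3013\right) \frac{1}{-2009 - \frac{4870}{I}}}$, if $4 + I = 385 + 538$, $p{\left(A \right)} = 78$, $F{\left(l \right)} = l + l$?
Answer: $- \frac{144388998}{2757919} \approx -52.354$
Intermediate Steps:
$F{\left(l \right)} = 2 l$
$C = -12$ ($C = - 3 \left(-6 + 2 \cdot 5\right) = - 3 \left(-6 + 10\right) = \left(-3\right) 4 = -12$)
$I = 919$ ($I = -4 + \left(385 + 538\right) = -4 + 923 = 919$)
$\frac{p{\left(-21 \right)}}{\left(C + 3013\right) \frac{1}{-2009 - \frac{4870}{I}}} = \frac{78}{\left(-12 + 3013\right) \frac{1}{-2009 - \frac{4870}{919}}} = \frac{78}{3001 \frac{1}{-2009 - \frac{4870}{919}}} = \frac{78}{3001 \frac{1}{- \frac{1851141}{919}}} = \frac{78}{3001 \left(- \frac{919}{1851141}\right)} = \frac{78}{- \frac{2757919}{1851141}} = 78 \left(- \frac{1851141}{2757919}\right) = - \frac{144388998}{2757919}$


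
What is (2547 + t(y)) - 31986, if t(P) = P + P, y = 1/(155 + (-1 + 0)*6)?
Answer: -4386409/149 ≈ -29439.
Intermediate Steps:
y = 1/149 (y = 1/(155 - 1*6) = 1/(155 - 6) = 1/149 ≈ 0.0067114)
t(P) = 2*P
(2547 + t(y)) - 31986 = (2547 + 2*(1/149)) - 31986 = (2547 + 2/149) - 31986 = 379505/149 - 31986 = -4386409/149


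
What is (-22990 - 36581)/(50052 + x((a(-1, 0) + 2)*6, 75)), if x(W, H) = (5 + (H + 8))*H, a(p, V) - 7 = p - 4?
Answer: -19857/18884 ≈ -1.0515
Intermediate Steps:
a(p, V) = 3 + p (a(p, V) = 7 + (p - 4) = 7 + (-4 + p) = 3 + p)
x(W, H) = H*(13 + H) (x(W, H) = (5 + (8 + H))*H = (13 + H)*H = H*(13 + H))
(-22990 - 36581)/(50052 + x((a(-1, 0) + 2)*6, 75)) = (-22990 - 36581)/(50052 + 75*(13 + 75)) = -59571/(50052 + 75*88) = -59571/(50052 + 6600) = -59571/56652 = -59571*1/56652 = -19857/18884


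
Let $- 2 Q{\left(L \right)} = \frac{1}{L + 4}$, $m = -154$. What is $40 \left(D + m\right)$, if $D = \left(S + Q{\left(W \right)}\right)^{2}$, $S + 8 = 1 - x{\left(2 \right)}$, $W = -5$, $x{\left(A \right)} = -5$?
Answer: $-6070$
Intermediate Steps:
$Q{\left(L \right)} = - \frac{1}{2 \left(4 + L\right)}$ ($Q{\left(L \right)} = - \frac{1}{2 \left(L + 4\right)} = - \frac{1}{2 \left(4 + L\right)}$)
$S = -2$ ($S = -8 + \left(1 - -5\right) = -8 + \left(1 + 5\right) = -8 + 6 = -2$)
$D = \frac{9}{4}$ ($D = \left(-2 - \frac{1}{8 + 2 \left(-5\right)}\right)^{2} = \left(-2 - \frac{1}{8 - 10}\right)^{2} = \left(-2 - \frac{1}{-2}\right)^{2} = \left(-2 - - \frac{1}{2}\right)^{2} = \left(-2 + \frac{1}{2}\right)^{2} = \left(- \frac{3}{2}\right)^{2} = \frac{9}{4} \approx 2.25$)
$40 \left(D + m\right) = 40 \left(\frac{9}{4} - 154\right) = 40 \left(- \frac{607}{4}\right) = -6070$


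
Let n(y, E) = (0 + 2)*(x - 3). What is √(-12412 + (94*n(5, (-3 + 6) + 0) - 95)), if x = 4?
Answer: I*√12319 ≈ 110.99*I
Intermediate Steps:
n(y, E) = 2 (n(y, E) = (0 + 2)*(4 - 3) = 2*1 = 2)
√(-12412 + (94*n(5, (-3 + 6) + 0) - 95)) = √(-12412 + (94*2 - 95)) = √(-12412 + (188 - 95)) = √(-12412 + 93) = √(-12319) = I*√12319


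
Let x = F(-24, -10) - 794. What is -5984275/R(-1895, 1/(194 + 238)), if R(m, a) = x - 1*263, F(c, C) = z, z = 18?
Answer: 5984275/1039 ≈ 5759.6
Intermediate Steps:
F(c, C) = 18
x = -776 (x = 18 - 794 = -776)
R(m, a) = -1039 (R(m, a) = -776 - 1*263 = -776 - 263 = -1039)
-5984275/R(-1895, 1/(194 + 238)) = -5984275/(-1039) = -5984275*(-1/1039) = 5984275/1039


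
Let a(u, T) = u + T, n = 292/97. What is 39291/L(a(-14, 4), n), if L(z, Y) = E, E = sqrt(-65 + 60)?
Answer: -39291*I*sqrt(5)/5 ≈ -17571.0*I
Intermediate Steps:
n = 292/97 (n = 292*(1/97) = 292/97 ≈ 3.0103)
a(u, T) = T + u
E = I*sqrt(5) (E = sqrt(-5) = I*sqrt(5) ≈ 2.2361*I)
L(z, Y) = I*sqrt(5)
39291/L(a(-14, 4), n) = 39291/((I*sqrt(5))) = 39291*(-I*sqrt(5)/5) = -39291*I*sqrt(5)/5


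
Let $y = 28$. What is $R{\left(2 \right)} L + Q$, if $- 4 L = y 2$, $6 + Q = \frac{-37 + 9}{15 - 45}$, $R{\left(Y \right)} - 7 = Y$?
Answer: $- \frac{1966}{15} \approx -131.07$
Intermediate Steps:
$R{\left(Y \right)} = 7 + Y$
$Q = - \frac{76}{15}$ ($Q = -6 + \frac{-37 + 9}{15 - 45} = -6 - \frac{28}{-30} = -6 - - \frac{14}{15} = -6 + \frac{14}{15} = - \frac{76}{15} \approx -5.0667$)
$L = -14$ ($L = - \frac{28 \cdot 2}{4} = \left(- \frac{1}{4}\right) 56 = -14$)
$R{\left(2 \right)} L + Q = \left(7 + 2\right) \left(-14\right) - \frac{76}{15} = 9 \left(-14\right) - \frac{76}{15} = -126 - \frac{76}{15} = - \frac{1966}{15}$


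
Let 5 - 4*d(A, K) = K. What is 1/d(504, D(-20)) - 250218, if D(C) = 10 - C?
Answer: -6255454/25 ≈ -2.5022e+5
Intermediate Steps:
d(A, K) = 5/4 - K/4
1/d(504, D(-20)) - 250218 = 1/(5/4 - (10 - 1*(-20))/4) - 250218 = 1/(5/4 - (10 + 20)/4) - 250218 = 1/(5/4 - ¼*30) - 250218 = 1/(5/4 - 15/2) - 250218 = 1/(-25/4) - 250218 = -4/25 - 250218 = -6255454/25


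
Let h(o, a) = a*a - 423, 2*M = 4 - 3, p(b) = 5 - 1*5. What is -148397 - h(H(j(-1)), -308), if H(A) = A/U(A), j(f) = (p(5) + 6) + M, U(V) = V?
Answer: -242838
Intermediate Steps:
p(b) = 0 (p(b) = 5 - 5 = 0)
M = ½ (M = (4 - 3)/2 = (½)*1 = ½ ≈ 0.50000)
j(f) = 13/2 (j(f) = (0 + 6) + ½ = 6 + ½ = 13/2)
H(A) = 1 (H(A) = A/A = 1)
h(o, a) = -423 + a² (h(o, a) = a² - 423 = -423 + a²)
-148397 - h(H(j(-1)), -308) = -148397 - (-423 + (-308)²) = -148397 - (-423 + 94864) = -148397 - 1*94441 = -148397 - 94441 = -242838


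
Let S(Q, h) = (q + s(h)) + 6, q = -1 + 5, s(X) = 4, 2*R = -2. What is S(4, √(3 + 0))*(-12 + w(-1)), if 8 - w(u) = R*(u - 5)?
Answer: -140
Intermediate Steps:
R = -1 (R = (½)*(-2) = -1)
q = 4
S(Q, h) = 14 (S(Q, h) = (4 + 4) + 6 = 8 + 6 = 14)
w(u) = 3 + u (w(u) = 8 - (-1)*(u - 5) = 8 - (-1)*(-5 + u) = 8 - (5 - u) = 8 + (-5 + u) = 3 + u)
S(4, √(3 + 0))*(-12 + w(-1)) = 14*(-12 + (3 - 1)) = 14*(-12 + 2) = 14*(-10) = -140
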